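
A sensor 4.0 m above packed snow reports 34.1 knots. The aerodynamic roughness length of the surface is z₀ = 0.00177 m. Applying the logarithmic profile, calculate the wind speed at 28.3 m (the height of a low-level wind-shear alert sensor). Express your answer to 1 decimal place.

42.7 knots

Log law: V(z) ∝ ln(z/z₀), so V₂/V₁ = ln(z₂/z₀) / ln(z₁/z₀).
ln(28.3/0.00177) = 9.6796, ln(4.0/0.00177) = 7.7231
V₂ = 34.1 × 9.6796/7.7231 = 34.1 × 1.2533 = 42.7389 knots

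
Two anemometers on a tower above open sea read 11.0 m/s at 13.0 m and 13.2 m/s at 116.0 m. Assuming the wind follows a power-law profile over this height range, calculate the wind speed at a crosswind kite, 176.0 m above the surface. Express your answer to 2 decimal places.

13.67 m/s

First find α: α = ln(V₂/V₁)/ln(z₂/z₁) = ln(13.2/11.0)/ln(116.0/13.0) = 0.18232/2.18864 = 0.0833
Extrapolate from 116.0 m to 176.0 m: V₃ = 13.2 × (176.0/116.0)^0.0833 = 13.2 × 1.0353 = 13.6665 m/s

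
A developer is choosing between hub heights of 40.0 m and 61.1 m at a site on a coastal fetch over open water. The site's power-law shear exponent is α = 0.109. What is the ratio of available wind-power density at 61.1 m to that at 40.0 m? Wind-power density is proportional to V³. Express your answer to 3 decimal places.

1.149

Speed ratio: V_B/V_A = (z_B/z_A)^α = (61.1/40.0)^0.109 = (1.5275)^0.109 = 1.04726
Power-density ratio: P_B/P_A = (V_B/V_A)³ = (1.04726)³ = 1.14858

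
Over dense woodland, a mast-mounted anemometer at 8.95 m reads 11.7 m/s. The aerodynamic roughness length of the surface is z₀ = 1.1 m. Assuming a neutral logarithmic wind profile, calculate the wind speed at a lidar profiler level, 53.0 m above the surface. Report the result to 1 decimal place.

21.6 m/s

Log law: V(z) ∝ ln(z/z₀), so V₂/V₁ = ln(z₂/z₀) / ln(z₁/z₀).
ln(53.0/1.1) = 3.8750, ln(8.95/1.1) = 2.0963
V₂ = 11.7 × 3.8750/2.0963 = 11.7 × 1.8484 = 21.6268 m/s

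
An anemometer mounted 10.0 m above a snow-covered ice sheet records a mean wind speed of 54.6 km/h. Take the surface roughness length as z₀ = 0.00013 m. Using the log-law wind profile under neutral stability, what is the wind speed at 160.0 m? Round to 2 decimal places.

68.06 km/h

Log law: V(z) ∝ ln(z/z₀), so V₂/V₁ = ln(z₂/z₀) / ln(z₁/z₀).
ln(160.0/0.00013) = 14.0231, ln(10.0/0.00013) = 11.2506
V₂ = 54.6 × 14.0231/11.2506 = 54.6 × 1.2464 = 68.0556 km/h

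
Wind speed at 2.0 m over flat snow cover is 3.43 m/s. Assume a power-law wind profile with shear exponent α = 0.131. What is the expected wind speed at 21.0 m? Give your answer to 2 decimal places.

4.67 m/s

Power-law profile: V₂ = V₁ · (z₂/z₁)^α
V₂ = 3.43 × (21.0/2.0)^0.131 = 3.43 × (10.5000)^0.131
    = 3.43 × 1.3607 = 4.6673 m/s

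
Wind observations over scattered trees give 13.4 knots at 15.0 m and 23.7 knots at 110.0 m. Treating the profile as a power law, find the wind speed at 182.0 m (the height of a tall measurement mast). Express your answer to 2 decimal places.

First find α: α = ln(V₂/V₁)/ln(z₂/z₁) = ln(23.7/13.4)/ln(110.0/15.0) = 0.57022/1.99243 = 0.2862
Extrapolate from 110.0 m to 182.0 m: V₃ = 23.7 × (182.0/110.0)^0.2862 = 23.7 × 1.1550 = 27.3737 knots

27.37 knots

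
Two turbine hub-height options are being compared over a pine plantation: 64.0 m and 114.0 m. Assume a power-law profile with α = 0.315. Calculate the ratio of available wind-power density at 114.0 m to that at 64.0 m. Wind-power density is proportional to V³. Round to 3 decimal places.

1.726

Speed ratio: V_B/V_A = (z_B/z_A)^α = (114.0/64.0)^0.315 = (1.7812)^0.315 = 1.19944
Power-density ratio: P_B/P_A = (V_B/V_A)³ = (1.19944)³ = 1.72558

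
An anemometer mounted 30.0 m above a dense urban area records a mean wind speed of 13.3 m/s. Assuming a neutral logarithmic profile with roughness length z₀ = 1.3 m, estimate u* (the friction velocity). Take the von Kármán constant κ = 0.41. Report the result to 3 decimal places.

Log law: V(z) = (u*/κ) · ln(z/z₀) ⇒ u* = κ · V / ln(z/z₀)
u* = 0.41 × 13.3 / ln(30.0/1.3) = 0.41 × 13.3 / 3.1388
   = 5.4530 / 3.1388 = 1.7373 m/s

u* ≈ 1.737 m/s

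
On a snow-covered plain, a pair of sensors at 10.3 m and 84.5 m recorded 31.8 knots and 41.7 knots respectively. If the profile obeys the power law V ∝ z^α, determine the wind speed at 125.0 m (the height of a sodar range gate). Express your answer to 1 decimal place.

43.9 knots

First find α: α = ln(V₂/V₁)/ln(z₂/z₁) = ln(41.7/31.8)/ln(84.5/10.3) = 0.27103/2.10461 = 0.1288
Extrapolate from 84.5 m to 125.0 m: V₃ = 41.7 × (125.0/84.5)^0.1288 = 41.7 × 1.0517 = 43.8567 knots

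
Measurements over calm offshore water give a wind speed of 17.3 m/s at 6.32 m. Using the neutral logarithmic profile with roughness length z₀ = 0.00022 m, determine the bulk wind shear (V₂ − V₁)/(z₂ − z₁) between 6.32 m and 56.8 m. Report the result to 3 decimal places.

0.073 m/s/m

Log law: V₂ = V₁ · ln(z₂/z₀)/ln(z₁/z₀) = 17.3 × 12.4614/10.2656 = 21.0005 m/s
ΔV/Δz = (21.0005 − 17.3)/(56.8 − 6.32) = 3.7005/50.4800 = 0.07331 m/s/m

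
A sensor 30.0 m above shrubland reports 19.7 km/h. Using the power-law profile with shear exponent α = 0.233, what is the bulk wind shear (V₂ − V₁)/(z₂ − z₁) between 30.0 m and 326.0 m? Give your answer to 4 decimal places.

Power law: V₂ = V₁ · (z₂/z₁)^α = 19.7 × (10.8667)^0.233 = 34.3460 km/h
ΔV/Δz = (34.3460 − 19.7)/(326.0 − 30.0) = 14.6460/296.0000 = 0.04948 km/h/m

0.0495 km/h/m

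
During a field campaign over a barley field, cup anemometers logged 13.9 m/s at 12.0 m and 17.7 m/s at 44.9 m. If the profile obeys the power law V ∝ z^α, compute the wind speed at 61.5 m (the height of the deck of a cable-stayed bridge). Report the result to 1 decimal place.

First find α: α = ln(V₂/V₁)/ln(z₂/z₁) = ln(17.7/13.9)/ln(44.9/12.0) = 0.24168/1.31953 = 0.1832
Extrapolate from 44.9 m to 61.5 m: V₃ = 17.7 × (61.5/44.9)^0.1832 = 17.7 × 1.0593 = 18.7498 m/s

18.7 m/s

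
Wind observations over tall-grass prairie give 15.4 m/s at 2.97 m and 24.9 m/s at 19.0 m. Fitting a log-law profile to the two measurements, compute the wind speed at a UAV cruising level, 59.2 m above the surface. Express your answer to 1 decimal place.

30.7 m/s

Log law: V ∝ ln(z/z₀). From the pair, with r = V₁/V₂ = 0.61847,
ln z₀ = (ln z₁ − r·ln z₂)/(1 − r) = (1.0886 − 0.61847×2.9444)/0.38153 = -1.9199 → z₀ = 0.1466 m
V₃ = V₁ · ln(z₃/z₀)/ln(z₁/z₀) = 15.4 × 6.0008/3.0085 = 30.7175 m/s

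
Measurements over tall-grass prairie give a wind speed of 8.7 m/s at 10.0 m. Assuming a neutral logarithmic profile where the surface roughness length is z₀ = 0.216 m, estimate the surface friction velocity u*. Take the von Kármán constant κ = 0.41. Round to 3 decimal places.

Log law: V(z) = (u*/κ) · ln(z/z₀) ⇒ u* = κ · V / ln(z/z₀)
u* = 0.41 × 8.7 / ln(10.0/0.216) = 0.41 × 8.7 / 3.8351
   = 3.5670 / 3.8351 = 0.9301 m/s

u* ≈ 0.930 m/s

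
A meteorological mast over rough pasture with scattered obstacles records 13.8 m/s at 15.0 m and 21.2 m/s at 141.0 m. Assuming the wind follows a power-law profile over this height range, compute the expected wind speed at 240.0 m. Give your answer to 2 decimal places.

23.47 m/s

First find α: α = ln(V₂/V₁)/ln(z₂/z₁) = ln(21.2/13.8)/ln(141.0/15.0) = 0.42933/2.24071 = 0.1916
Extrapolate from 141.0 m to 240.0 m: V₃ = 21.2 × (240.0/141.0)^0.1916 = 21.2 × 1.1073 = 23.4744 m/s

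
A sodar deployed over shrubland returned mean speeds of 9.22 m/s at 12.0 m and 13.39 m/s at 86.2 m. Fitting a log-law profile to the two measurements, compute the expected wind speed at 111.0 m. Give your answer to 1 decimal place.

Log law: V ∝ ln(z/z₀). From the pair, with r = V₁/V₂ = 0.68857,
ln z₀ = (ln z₁ − r·ln z₂)/(1 − r) = (2.4849 − 0.68857×4.4567)/0.31143 = -1.8747 → z₀ = 0.1534 m
V₃ = V₁ · ln(z₃/z₀)/ln(z₁/z₀) = 9.22 × 6.5843/4.3596 = 13.9248 m/s

13.9 m/s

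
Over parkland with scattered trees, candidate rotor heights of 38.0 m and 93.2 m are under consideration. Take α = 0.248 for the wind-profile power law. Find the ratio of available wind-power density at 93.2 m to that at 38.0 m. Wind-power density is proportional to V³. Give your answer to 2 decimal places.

1.95

Speed ratio: V_B/V_A = (z_B/z_A)^α = (93.2/38.0)^0.248 = (2.4526)^0.248 = 1.24919
Power-density ratio: P_B/P_A = (V_B/V_A)³ = (1.24919)³ = 1.94933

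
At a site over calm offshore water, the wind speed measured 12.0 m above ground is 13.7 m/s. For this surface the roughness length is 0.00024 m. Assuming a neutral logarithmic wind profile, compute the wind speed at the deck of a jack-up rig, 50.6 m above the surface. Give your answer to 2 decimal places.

Log law: V(z) ∝ ln(z/z₀), so V₂/V₁ = ln(z₂/z₀) / ln(z₁/z₀).
ln(50.6/0.00024) = 12.2588, ln(12.0/0.00024) = 10.8198
V₂ = 13.7 × 12.2588/10.8198 = 13.7 × 1.1330 = 15.5221 m/s

15.52 m/s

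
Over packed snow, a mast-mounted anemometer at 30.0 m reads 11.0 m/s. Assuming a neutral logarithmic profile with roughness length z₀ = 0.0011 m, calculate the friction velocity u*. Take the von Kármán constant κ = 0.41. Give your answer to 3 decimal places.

Log law: V(z) = (u*/κ) · ln(z/z₀) ⇒ u* = κ · V / ln(z/z₀)
u* = 0.41 × 11.0 / ln(30.0/0.0011) = 0.41 × 11.0 / 10.2136
   = 4.5100 / 10.2136 = 0.4416 m/s

u* ≈ 0.442 m/s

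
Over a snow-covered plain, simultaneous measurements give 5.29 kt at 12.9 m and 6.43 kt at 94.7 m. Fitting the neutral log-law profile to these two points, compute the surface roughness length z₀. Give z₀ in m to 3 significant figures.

z₀ ≈ 0.00124 m

Log law: V(z) ∝ ln(z/z₀). With r = V₁/V₂ = 5.29/6.43 = 0.82271,
r · ln(z₂/z₀) = ln(z₁/z₀) ⇒ ln z₀ = (ln z₁ − r·ln z₂)/(1 − r)
ln z₀ = (2.55723 − 0.82271×4.55071) / 0.17729 = -6.6933
z₀ = exp(-6.6933) = 0.001239 m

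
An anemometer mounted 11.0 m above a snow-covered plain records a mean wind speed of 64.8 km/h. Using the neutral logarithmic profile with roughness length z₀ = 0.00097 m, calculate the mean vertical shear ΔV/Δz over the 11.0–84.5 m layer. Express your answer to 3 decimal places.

Log law: V₂ = V₁ · ln(z₂/z₀)/ln(z₁/z₀) = 64.8 × 11.3750/9.3361 = 78.9513 km/h
ΔV/Δz = (78.9513 − 64.8)/(84.5 − 11.0) = 14.1513/73.5000 = 0.19253 km/h/m

0.193 km/h/m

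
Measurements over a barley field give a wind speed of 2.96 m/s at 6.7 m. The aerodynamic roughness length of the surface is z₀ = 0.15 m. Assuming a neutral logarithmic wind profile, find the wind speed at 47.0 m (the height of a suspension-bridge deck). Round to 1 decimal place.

4.5 m/s

Log law: V(z) ∝ ln(z/z₀), so V₂/V₁ = ln(z₂/z₀) / ln(z₁/z₀).
ln(47.0/0.15) = 5.7473, ln(6.7/0.15) = 3.7992
V₂ = 2.96 × 5.7473/3.7992 = 2.96 × 1.5127 = 4.4777 m/s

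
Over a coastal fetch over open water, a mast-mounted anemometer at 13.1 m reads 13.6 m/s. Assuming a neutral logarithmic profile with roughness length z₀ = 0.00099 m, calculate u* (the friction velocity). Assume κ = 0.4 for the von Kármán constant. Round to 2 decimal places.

u* ≈ 0.57 m/s

Log law: V(z) = (u*/κ) · ln(z/z₀) ⇒ u* = κ · V / ln(z/z₀)
u* = 0.4 × 13.6 / ln(13.1/0.00099) = 0.4 × 13.6 / 9.4904
   = 5.4400 / 9.4904 = 0.5732 m/s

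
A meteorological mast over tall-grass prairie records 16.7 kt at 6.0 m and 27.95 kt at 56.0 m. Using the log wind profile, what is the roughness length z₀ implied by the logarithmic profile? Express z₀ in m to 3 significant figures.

z₀ ≈ 0.218 m

Log law: V(z) ∝ ln(z/z₀). With r = V₁/V₂ = 16.7/27.95 = 0.59750,
r · ln(z₂/z₀) = ln(z₁/z₀) ⇒ ln z₀ = (ln z₁ − r·ln z₂)/(1 − r)
ln z₀ = (1.79176 − 0.59750×4.02535) / 0.40250 = -1.5239
z₀ = exp(-1.5239) = 0.2179 m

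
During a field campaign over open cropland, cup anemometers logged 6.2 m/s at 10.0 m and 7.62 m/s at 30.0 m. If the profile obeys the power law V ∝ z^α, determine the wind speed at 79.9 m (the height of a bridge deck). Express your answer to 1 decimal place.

9.2 m/s

First find α: α = ln(V₂/V₁)/ln(z₂/z₁) = ln(7.62/6.2)/ln(30.0/10.0) = 0.20623/1.09861 = 0.1877
Extrapolate from 30.0 m to 79.9 m: V₃ = 7.62 × (79.9/30.0)^0.1877 = 7.62 × 1.2019 = 9.1583 m/s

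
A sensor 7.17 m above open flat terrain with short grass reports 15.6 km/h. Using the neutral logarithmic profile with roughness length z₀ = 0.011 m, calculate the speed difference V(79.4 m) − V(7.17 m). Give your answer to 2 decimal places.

Log law: V₂ = V₁ · ln(z₂/z₀)/ln(z₁/z₀) = 15.6 × 8.8844/6.4798 = 21.3890 km/h
ΔV = 21.3890 − 15.6 = 5.7890 km/h

5.79 km/h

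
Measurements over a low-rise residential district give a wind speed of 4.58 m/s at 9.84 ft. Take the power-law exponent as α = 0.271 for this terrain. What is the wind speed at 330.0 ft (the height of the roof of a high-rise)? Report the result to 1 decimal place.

Power-law profile: V₂ = V₁ · (z₂/z₁)^α
V₂ = 4.58 × (330.0/9.84)^0.271 = 4.58 × (33.5366)^0.271
    = 4.58 × 2.5907 = 11.8654 m/s

11.9 m/s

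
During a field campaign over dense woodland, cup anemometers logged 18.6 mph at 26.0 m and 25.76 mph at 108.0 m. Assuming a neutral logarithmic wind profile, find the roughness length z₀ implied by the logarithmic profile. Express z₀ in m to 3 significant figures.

Log law: V(z) ∝ ln(z/z₀). With r = V₁/V₂ = 18.6/25.76 = 0.72205,
r · ln(z₂/z₀) = ln(z₁/z₀) ⇒ ln z₀ = (ln z₁ − r·ln z₂)/(1 − r)
ln z₀ = (3.25810 − 0.72205×4.68213) / 0.27795 = -0.4412
z₀ = exp(-0.4412) = 0.6433 m

z₀ ≈ 0.643 m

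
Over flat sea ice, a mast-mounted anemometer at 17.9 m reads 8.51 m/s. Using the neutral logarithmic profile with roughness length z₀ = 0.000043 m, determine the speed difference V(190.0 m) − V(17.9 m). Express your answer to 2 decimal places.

Log law: V₂ = V₁ · ln(z₂/z₀)/ln(z₁/z₀) = 8.51 × 15.3013/12.9391 = 10.0636 m/s
ΔV = 10.0636 − 8.51 = 1.5536 m/s

1.55 m/s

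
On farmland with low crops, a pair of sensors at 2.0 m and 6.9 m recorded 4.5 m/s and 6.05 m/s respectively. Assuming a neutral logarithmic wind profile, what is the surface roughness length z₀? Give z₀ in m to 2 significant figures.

Log law: V(z) ∝ ln(z/z₀). With r = V₁/V₂ = 4.5/6.05 = 0.74380,
r · ln(z₂/z₀) = ln(z₁/z₀) ⇒ ln z₀ = (ln z₁ − r·ln z₂)/(1 − r)
ln z₀ = (0.69315 − 0.74380×1.93152) / 0.25620 = -2.9021
z₀ = exp(-2.9021) = 0.05491 m

z₀ ≈ 0.055 m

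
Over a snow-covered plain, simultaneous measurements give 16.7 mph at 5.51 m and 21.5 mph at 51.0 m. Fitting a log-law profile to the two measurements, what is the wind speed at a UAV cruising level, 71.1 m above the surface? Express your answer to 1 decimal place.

22.2 mph

Log law: V ∝ ln(z/z₀). From the pair, with r = V₁/V₂ = 0.77674,
ln z₀ = (ln z₁ − r·ln z₂)/(1 − r) = (1.7066 − 0.77674×3.9318)/0.22326 = -6.0355 → z₀ = 0.002392 m
V₃ = V₁ · ln(z₃/z₀)/ln(z₁/z₀) = 16.7 × 10.2996/7.7421 = 22.2167 mph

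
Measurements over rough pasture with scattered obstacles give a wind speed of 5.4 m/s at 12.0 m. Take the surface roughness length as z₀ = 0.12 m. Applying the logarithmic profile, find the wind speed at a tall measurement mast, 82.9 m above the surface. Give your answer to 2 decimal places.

Log law: V(z) ∝ ln(z/z₀), so V₂/V₁ = ln(z₂/z₀) / ln(z₁/z₀).
ln(82.9/0.12) = 6.5379, ln(12.0/0.12) = 4.6052
V₂ = 5.4 × 6.5379/4.6052 = 5.4 × 1.4197 = 7.6663 m/s

7.67 m/s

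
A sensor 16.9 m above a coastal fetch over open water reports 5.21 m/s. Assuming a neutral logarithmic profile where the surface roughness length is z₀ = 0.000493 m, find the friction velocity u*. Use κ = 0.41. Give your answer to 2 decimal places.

Log law: V(z) = (u*/κ) · ln(z/z₀) ⇒ u* = κ · V / ln(z/z₀)
u* = 0.41 × 5.21 / ln(16.9/0.000493) = 0.41 × 5.21 / 10.4423
   = 2.1361 / 10.4423 = 0.2046 m/s

u* ≈ 0.20 m/s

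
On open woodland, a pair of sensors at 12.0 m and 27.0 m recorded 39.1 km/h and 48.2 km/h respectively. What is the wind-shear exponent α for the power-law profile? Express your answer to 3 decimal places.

α ≈ 0.258

Power law: V₂/V₁ = (z₂/z₁)^α ⇒ α = ln(V₂/V₁) / ln(z₂/z₁)
α = ln(48.2/39.1) / ln(27.0/12.0) = ln(1.2327) / ln(2.2500)
  = 0.20924 / 0.81093 = 0.25802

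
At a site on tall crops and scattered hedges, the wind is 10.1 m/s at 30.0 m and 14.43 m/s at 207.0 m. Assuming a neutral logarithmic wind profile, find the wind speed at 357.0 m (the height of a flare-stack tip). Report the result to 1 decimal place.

15.7 m/s

Log law: V ∝ ln(z/z₀). From the pair, with r = V₁/V₂ = 0.69993,
ln z₀ = (ln z₁ − r·ln z₂)/(1 − r) = (3.4012 − 0.69993×5.3327)/0.30007 = -1.1042 → z₀ = 0.3315 m
V₃ = V₁ · ln(z₃/z₀)/ln(z₁/z₀) = 10.1 × 6.9819/4.5054 = 15.6518 m/s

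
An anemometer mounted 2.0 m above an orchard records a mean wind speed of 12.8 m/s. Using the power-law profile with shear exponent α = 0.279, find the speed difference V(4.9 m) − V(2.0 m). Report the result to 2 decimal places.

3.64 m/s

Power law: V₂ = V₁ · (z₂/z₁)^α = 12.8 × (2.4500)^0.279 = 16.4357 m/s
ΔV = 16.4357 − 12.8 = 3.6357 m/s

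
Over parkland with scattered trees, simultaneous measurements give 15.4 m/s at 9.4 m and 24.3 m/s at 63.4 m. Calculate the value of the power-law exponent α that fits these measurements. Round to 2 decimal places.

α ≈ 0.24

Power law: V₂/V₁ = (z₂/z₁)^α ⇒ α = ln(V₂/V₁) / ln(z₂/z₁)
α = ln(24.3/15.4) / ln(63.4/9.4) = ln(1.5779) / ln(6.7447)
  = 0.45611 / 1.90875 = 0.23896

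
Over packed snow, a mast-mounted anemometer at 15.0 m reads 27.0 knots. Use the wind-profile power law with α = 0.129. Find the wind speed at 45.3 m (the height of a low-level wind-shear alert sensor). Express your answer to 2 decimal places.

Power-law profile: V₂ = V₁ · (z₂/z₁)^α
V₂ = 27.0 × (45.3/15.0)^0.129 = 27.0 × (3.0200)^0.129
    = 27.0 × 1.1532 = 31.1376 knots

31.14 knots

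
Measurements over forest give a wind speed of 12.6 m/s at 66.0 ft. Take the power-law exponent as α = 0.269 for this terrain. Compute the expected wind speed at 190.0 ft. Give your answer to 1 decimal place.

Power-law profile: V₂ = V₁ · (z₂/z₁)^α
V₂ = 12.6 × (190.0/66.0)^0.269 = 12.6 × (2.8788)^0.269
    = 12.6 × 1.3290 = 16.7455 m/s

16.7 m/s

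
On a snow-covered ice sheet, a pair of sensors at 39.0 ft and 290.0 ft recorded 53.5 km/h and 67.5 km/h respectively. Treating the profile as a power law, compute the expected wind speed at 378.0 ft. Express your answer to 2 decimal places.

First find α: α = ln(V₂/V₁)/ln(z₂/z₁) = ln(67.5/53.5)/ln(290.0/39.0) = 0.23245/2.00632 = 0.1159
Extrapolate from 290.0 ft to 378.0 ft: V₃ = 67.5 × (378.0/290.0)^0.1159 = 67.5 × 1.0312 = 69.6046 km/h

69.60 km/h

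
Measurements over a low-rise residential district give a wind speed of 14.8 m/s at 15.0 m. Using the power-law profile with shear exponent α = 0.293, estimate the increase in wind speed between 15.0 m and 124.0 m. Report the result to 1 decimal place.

12.7 m/s

Power law: V₂ = V₁ · (z₂/z₁)^α = 14.8 × (8.2667)^0.293 = 27.4814 m/s
ΔV = 27.4814 − 14.8 = 12.6814 m/s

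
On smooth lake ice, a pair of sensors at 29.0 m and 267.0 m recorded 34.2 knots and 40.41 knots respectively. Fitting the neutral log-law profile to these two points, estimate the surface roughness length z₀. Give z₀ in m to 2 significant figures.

Log law: V(z) ∝ ln(z/z₀). With r = V₁/V₂ = 34.2/40.41 = 0.84633,
r · ln(z₂/z₀) = ln(z₁/z₀) ⇒ ln z₀ = (ln z₁ − r·ln z₂)/(1 − r)
ln z₀ = (3.36730 − 0.84633×5.58725) / 0.15367 = -8.8585
z₀ = exp(-8.8585) = 0.0001422 m

z₀ ≈ 0.00014 m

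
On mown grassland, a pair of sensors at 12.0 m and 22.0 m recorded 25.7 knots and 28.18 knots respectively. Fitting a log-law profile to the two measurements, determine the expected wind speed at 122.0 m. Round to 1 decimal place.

35.2 knots

Log law: V ∝ ln(z/z₀). From the pair, with r = V₁/V₂ = 0.91199,
ln z₀ = (ln z₁ − r·ln z₂)/(1 − r) = (2.4849 − 0.91199×3.0910)/0.08801 = -3.7964 → z₀ = 0.02245 m
V₃ = V₁ · ln(z₃/z₀)/ln(z₁/z₀) = 25.7 × 8.6004/6.2813 = 35.1886 knots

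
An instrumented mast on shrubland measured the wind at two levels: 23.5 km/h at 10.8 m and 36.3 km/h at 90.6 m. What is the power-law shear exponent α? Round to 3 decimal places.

α ≈ 0.204

Power law: V₂/V₁ = (z₂/z₁)^α ⇒ α = ln(V₂/V₁) / ln(z₂/z₁)
α = ln(36.3/23.5) / ln(90.6/10.8) = ln(1.5447) / ln(8.3889)
  = 0.43482 / 2.12691 = 0.20444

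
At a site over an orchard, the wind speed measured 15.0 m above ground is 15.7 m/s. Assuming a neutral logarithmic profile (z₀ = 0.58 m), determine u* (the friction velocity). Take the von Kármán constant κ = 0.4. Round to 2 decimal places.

Log law: V(z) = (u*/κ) · ln(z/z₀) ⇒ u* = κ · V / ln(z/z₀)
u* = 0.4 × 15.7 / ln(15.0/0.58) = 0.4 × 15.7 / 3.2528
   = 6.2800 / 3.2528 = 1.9307 m/s

u* ≈ 1.93 m/s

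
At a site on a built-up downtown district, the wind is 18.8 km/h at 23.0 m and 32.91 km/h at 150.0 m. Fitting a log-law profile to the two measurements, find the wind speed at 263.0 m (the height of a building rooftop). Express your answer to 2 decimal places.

37.14 km/h

Log law: V ∝ ln(z/z₀). From the pair, with r = V₁/V₂ = 0.57125,
ln z₀ = (ln z₁ − r·ln z₂)/(1 − r) = (3.1355 − 0.57125×5.0106)/0.42875 = 0.6371 → z₀ = 1.891 m
V₃ = V₁ · ln(z₃/z₀)/ln(z₁/z₀) = 18.8 × 4.9351/2.4984 = 37.1353 km/h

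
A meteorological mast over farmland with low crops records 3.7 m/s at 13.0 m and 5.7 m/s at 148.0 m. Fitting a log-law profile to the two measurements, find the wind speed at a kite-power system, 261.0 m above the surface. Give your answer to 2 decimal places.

6.17 m/s

Log law: V ∝ ln(z/z₀). From the pair, with r = V₁/V₂ = 0.64912,
ln z₀ = (ln z₁ − r·ln z₂)/(1 − r) = (2.5649 − 0.64912×4.9972)/0.35088 = -1.9347 → z₀ = 0.1445 m
V₃ = V₁ · ln(z₃/z₀)/ln(z₁/z₀) = 3.7 × 7.4993/4.4997 = 6.1665 m/s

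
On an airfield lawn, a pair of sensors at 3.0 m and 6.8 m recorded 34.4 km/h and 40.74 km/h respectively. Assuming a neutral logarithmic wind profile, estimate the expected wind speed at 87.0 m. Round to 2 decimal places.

Log law: V ∝ ln(z/z₀). From the pair, with r = V₁/V₂ = 0.84438,
ln z₀ = (ln z₁ − r·ln z₂)/(1 − r) = (1.0986 − 0.84438×1.9169)/0.15562 = -3.3414 → z₀ = 0.03539 m
V₃ = V₁ · ln(z₃/z₀)/ln(z₁/z₀) = 34.4 × 7.8073/4.4400 = 60.4887 km/h

60.49 km/h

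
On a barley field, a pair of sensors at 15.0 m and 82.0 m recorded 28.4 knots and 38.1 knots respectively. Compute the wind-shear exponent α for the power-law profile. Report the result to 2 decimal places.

Power law: V₂/V₁ = (z₂/z₁)^α ⇒ α = ln(V₂/V₁) / ln(z₂/z₁)
α = ln(38.1/28.4) / ln(82.0/15.0) = ln(1.3415) / ln(5.4667)
  = 0.29383 / 1.69867 = 0.17297

α ≈ 0.17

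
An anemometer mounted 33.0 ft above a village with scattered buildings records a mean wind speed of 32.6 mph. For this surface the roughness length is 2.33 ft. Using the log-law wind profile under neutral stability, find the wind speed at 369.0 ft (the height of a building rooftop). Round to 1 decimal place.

Log law: V(z) ∝ ln(z/z₀), so V₂/V₁ = ln(z₂/z₀) / ln(z₁/z₀).
ln(369.0/2.33) = 5.0649, ln(33.0/2.33) = 2.6506
V₂ = 32.6 × 5.0649/2.6506 = 32.6 × 1.9108 = 62.2931 mph

62.3 mph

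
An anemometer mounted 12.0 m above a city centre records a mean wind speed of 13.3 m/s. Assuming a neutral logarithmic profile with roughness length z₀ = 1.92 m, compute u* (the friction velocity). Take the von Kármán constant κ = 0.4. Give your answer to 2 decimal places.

u* ≈ 2.90 m/s

Log law: V(z) = (u*/κ) · ln(z/z₀) ⇒ u* = κ · V / ln(z/z₀)
u* = 0.4 × 13.3 / ln(12.0/1.92) = 0.4 × 13.3 / 1.8326
   = 5.3200 / 1.8326 = 2.9030 m/s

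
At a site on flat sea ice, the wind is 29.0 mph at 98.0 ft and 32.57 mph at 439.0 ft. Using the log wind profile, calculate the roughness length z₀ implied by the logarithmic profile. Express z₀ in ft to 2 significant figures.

Log law: V(z) ∝ ln(z/z₀). With r = V₁/V₂ = 29.0/32.57 = 0.89039,
r · ln(z₂/z₀) = ln(z₁/z₀) ⇒ ln z₀ = (ln z₁ − r·ln z₂)/(1 − r)
ln z₀ = (4.58497 − 0.89039×6.08450) / 0.10961 = -7.5961
z₀ = exp(-7.5961) = 0.0005024 ft

z₀ ≈ 0.00050 ft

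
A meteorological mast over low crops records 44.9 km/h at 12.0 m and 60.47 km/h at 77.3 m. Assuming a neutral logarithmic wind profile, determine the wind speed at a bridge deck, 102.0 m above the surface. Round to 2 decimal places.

Log law: V ∝ ln(z/z₀). From the pair, with r = V₁/V₂ = 0.74252,
ln z₀ = (ln z₁ − r·ln z₂)/(1 − r) = (2.4849 − 0.74252×4.3477)/0.25748 = -2.8869 → z₀ = 0.05575 m
V₃ = V₁ · ln(z₃/z₀)/ln(z₁/z₀) = 44.9 × 7.5119/5.3718 = 62.7876 km/h

62.79 km/h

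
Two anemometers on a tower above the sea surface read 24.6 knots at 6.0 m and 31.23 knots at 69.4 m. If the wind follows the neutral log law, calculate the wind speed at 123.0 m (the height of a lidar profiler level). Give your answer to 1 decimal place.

Log law: V ∝ ln(z/z₀). From the pair, with r = V₁/V₂ = 0.78770,
ln z₀ = (ln z₁ − r·ln z₂)/(1 − r) = (1.7918 − 0.78770×4.2399)/0.21230 = -7.2918 → z₀ = 0.0006811 m
V₃ = V₁ · ln(z₃/z₀)/ln(z₁/z₀) = 24.6 × 12.1040/9.0835 = 32.7799 knots

32.8 knots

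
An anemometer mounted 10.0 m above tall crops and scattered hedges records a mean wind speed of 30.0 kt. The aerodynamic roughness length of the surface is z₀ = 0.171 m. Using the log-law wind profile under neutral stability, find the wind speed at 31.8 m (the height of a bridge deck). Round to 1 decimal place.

Log law: V(z) ∝ ln(z/z₀), so V₂/V₁ = ln(z₂/z₀) / ln(z₁/z₀).
ln(31.8/0.171) = 5.2256, ln(10.0/0.171) = 4.0687
V₂ = 30.0 × 5.2256/4.0687 = 30.0 × 1.2843 = 38.5302 kt

38.5 kt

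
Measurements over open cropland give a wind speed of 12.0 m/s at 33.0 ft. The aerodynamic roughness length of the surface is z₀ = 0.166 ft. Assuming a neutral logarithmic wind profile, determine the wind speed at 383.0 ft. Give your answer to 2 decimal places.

17.56 m/s

Log law: V(z) ∝ ln(z/z₀), so V₂/V₁ = ln(z₂/z₀) / ln(z₁/z₀).
ln(383.0/0.166) = 7.7438, ln(33.0/0.166) = 5.2923
V₂ = 12.0 × 7.7438/5.2923 = 12.0 × 1.4632 = 17.5587 m/s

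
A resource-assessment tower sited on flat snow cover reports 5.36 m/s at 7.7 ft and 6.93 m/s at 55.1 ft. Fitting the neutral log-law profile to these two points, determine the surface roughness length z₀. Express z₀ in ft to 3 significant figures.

z₀ ≈ 0.00930 ft

Log law: V(z) ∝ ln(z/z₀). With r = V₁/V₂ = 5.36/6.93 = 0.77345,
r · ln(z₂/z₀) = ln(z₁/z₀) ⇒ ln z₀ = (ln z₁ − r·ln z₂)/(1 − r)
ln z₀ = (2.04122 − 0.77345×4.00915) / 0.22655 = -4.6773
z₀ = exp(-4.6773) = 0.009304 ft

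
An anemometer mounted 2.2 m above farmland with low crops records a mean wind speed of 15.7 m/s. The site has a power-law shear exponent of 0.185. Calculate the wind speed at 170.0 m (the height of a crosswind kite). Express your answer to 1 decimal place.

35.1 m/s

Power-law profile: V₂ = V₁ · (z₂/z₁)^α
V₂ = 15.7 × (170.0/2.2)^0.185 = 15.7 × (77.2727)^0.185
    = 15.7 × 2.2350 = 35.0901 m/s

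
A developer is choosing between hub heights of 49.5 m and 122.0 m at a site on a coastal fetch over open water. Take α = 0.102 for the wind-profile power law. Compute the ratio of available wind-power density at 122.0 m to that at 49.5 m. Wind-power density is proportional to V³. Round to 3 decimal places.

1.318

Speed ratio: V_B/V_A = (z_B/z_A)^α = (122.0/49.5)^0.102 = (2.4646)^0.102 = 1.09637
Power-density ratio: P_B/P_A = (V_B/V_A)³ = (1.09637)³ = 1.31788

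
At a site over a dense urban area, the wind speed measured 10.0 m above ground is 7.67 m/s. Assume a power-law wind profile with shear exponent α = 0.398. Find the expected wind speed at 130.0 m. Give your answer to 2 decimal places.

Power-law profile: V₂ = V₁ · (z₂/z₁)^α
V₂ = 7.67 × (130.0/10.0)^0.398 = 7.67 × (13.0000)^0.398
    = 7.67 × 2.7756 = 21.2885 m/s

21.29 m/s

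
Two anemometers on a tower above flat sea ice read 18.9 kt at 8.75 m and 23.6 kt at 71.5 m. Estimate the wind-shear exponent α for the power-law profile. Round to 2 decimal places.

α ≈ 0.11

Power law: V₂/V₁ = (z₂/z₁)^α ⇒ α = ln(V₂/V₁) / ln(z₂/z₁)
α = ln(23.6/18.9) / ln(71.5/8.75) = ln(1.2487) / ln(8.1714)
  = 0.22208 / 2.10064 = 0.10572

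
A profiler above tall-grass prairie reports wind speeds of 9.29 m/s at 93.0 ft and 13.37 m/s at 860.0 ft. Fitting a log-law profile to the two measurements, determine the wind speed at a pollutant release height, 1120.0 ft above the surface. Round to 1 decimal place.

13.9 m/s

Log law: V ∝ ln(z/z₀). From the pair, with r = V₁/V₂ = 0.69484,
ln z₀ = (ln z₁ − r·ln z₂)/(1 − r) = (4.5326 − 0.69484×6.7569)/0.30516 = -0.5321 → z₀ = 0.5874 ft
V₃ = V₁ · ln(z₃/z₀)/ln(z₁/z₀) = 9.29 × 7.5532/5.0647 = 13.8545 m/s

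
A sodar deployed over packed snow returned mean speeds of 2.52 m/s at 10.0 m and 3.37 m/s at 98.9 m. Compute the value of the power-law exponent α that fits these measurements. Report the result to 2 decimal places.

α ≈ 0.13

Power law: V₂/V₁ = (z₂/z₁)^α ⇒ α = ln(V₂/V₁) / ln(z₂/z₁)
α = ln(3.37/2.52) / ln(98.9/10.0) = ln(1.3373) / ln(9.8900)
  = 0.29065 / 2.29152 = 0.12684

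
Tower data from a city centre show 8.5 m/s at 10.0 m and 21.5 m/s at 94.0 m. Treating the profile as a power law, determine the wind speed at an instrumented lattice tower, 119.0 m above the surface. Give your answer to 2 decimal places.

First find α: α = ln(V₂/V₁)/ln(z₂/z₁) = ln(21.5/8.5)/ln(94.0/10.0) = 0.92799/2.24071 = 0.4141
Extrapolate from 94.0 m to 119.0 m: V₃ = 21.5 × (119.0/94.0)^0.4141 = 21.5 × 1.1026 = 23.7058 m/s

23.71 m/s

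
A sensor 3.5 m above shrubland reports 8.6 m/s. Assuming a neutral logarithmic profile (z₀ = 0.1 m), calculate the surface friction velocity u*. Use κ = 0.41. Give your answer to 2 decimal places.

u* ≈ 0.99 m/s

Log law: V(z) = (u*/κ) · ln(z/z₀) ⇒ u* = κ · V / ln(z/z₀)
u* = 0.41 × 8.6 / ln(3.5/0.1) = 0.41 × 8.6 / 3.5553
   = 3.5260 / 3.5553 = 0.9917 m/s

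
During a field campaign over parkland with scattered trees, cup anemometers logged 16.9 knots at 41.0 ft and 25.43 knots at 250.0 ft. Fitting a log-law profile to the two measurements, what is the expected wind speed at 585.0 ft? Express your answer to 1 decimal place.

29.4 knots

Log law: V ∝ ln(z/z₀). From the pair, with r = V₁/V₂ = 0.66457,
ln z₀ = (ln z₁ − r·ln z₂)/(1 − r) = (3.7136 − 0.66457×5.5215)/0.33543 = 0.1317 → z₀ = 1.141 ft
V₃ = V₁ · ln(z₃/z₀)/ln(z₁/z₀) = 16.9 × 6.2399/3.5819 = 29.4412 knots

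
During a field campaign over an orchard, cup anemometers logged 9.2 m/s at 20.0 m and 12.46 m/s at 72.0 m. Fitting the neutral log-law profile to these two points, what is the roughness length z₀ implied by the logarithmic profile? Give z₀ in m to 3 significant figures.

Log law: V(z) ∝ ln(z/z₀). With r = V₁/V₂ = 9.2/12.46 = 0.73836,
r · ln(z₂/z₀) = ln(z₁/z₀) ⇒ ln z₀ = (ln z₁ − r·ln z₂)/(1 − r)
ln z₀ = (2.99573 − 0.73836×4.27667) / 0.26164 = -0.6192
z₀ = exp(-0.6192) = 0.5384 m

z₀ ≈ 0.538 m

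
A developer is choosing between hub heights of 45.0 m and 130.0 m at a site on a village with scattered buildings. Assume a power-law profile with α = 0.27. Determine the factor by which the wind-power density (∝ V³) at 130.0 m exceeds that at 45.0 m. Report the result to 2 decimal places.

Speed ratio: V_B/V_A = (z_B/z_A)^α = (130.0/45.0)^0.27 = (2.8889)^0.27 = 1.33167
Power-density ratio: P_B/P_A = (V_B/V_A)³ = (1.33167)³ = 2.36152

2.36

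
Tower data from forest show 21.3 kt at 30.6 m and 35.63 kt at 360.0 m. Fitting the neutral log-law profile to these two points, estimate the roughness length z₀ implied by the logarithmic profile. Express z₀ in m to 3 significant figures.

z₀ ≈ 0.784 m

Log law: V(z) ∝ ln(z/z₀). With r = V₁/V₂ = 21.3/35.63 = 0.59781,
r · ln(z₂/z₀) = ln(z₁/z₀) ⇒ ln z₀ = (ln z₁ − r·ln z₂)/(1 − r)
ln z₀ = (3.42100 − 0.59781×5.88610) / 0.40219 = -0.2431
z₀ = exp(-0.2431) = 0.7842 m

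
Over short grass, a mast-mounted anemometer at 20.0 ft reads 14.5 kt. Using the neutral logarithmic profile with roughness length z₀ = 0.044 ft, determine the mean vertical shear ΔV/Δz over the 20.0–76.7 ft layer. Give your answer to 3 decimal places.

0.056 kt/ft

Log law: V₂ = V₁ · ln(z₂/z₀)/ln(z₁/z₀) = 14.5 × 7.4635/6.1193 = 17.6851 kt
ΔV/Δz = (17.6851 − 14.5)/(76.7 − 20.0) = 3.1851/56.7000 = 0.05617 kt/ft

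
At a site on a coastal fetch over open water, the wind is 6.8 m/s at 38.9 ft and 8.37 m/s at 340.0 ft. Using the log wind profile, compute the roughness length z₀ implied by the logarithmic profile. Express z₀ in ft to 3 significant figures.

z₀ ≈ 0.00325 ft

Log law: V(z) ∝ ln(z/z₀). With r = V₁/V₂ = 6.8/8.37 = 0.81243,
r · ln(z₂/z₀) = ln(z₁/z₀) ⇒ ln z₀ = (ln z₁ − r·ln z₂)/(1 − r)
ln z₀ = (3.66099 − 0.81243×5.82895) / 0.18757 = -5.7289
z₀ = exp(-5.7289) = 0.003251 ft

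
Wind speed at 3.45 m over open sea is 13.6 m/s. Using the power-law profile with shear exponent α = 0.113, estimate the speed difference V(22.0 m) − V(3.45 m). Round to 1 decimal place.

Power law: V₂ = V₁ · (z₂/z₁)^α = 13.6 × (6.3768)^0.113 = 16.7671 m/s
ΔV = 16.7671 − 13.6 = 3.1671 m/s

3.2 m/s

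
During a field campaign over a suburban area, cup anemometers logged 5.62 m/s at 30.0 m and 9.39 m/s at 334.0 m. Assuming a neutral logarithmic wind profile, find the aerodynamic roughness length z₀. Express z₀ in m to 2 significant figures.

z₀ ≈ 0.83 m

Log law: V(z) ∝ ln(z/z₀). With r = V₁/V₂ = 5.62/9.39 = 0.59851,
r · ln(z₂/z₀) = ln(z₁/z₀) ⇒ ln z₀ = (ln z₁ − r·ln z₂)/(1 − r)
ln z₀ = (3.40120 − 0.59851×5.81114) / 0.40149 = -0.1913
z₀ = exp(-0.1913) = 0.8258 m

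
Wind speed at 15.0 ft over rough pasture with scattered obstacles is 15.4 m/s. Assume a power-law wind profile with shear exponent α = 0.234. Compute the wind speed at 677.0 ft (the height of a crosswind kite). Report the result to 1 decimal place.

Power-law profile: V₂ = V₁ · (z₂/z₁)^α
V₂ = 15.4 × (677.0/15.0)^0.234 = 15.4 × (45.1333)^0.234
    = 15.4 × 2.4387 = 37.5555 m/s

37.6 m/s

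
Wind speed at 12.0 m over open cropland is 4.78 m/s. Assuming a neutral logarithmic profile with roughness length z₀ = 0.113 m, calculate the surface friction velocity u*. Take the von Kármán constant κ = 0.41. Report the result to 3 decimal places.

u* ≈ 0.420 m/s

Log law: V(z) = (u*/κ) · ln(z/z₀) ⇒ u* = κ · V / ln(z/z₀)
u* = 0.41 × 4.78 / ln(12.0/0.113) = 0.41 × 4.78 / 4.6653
   = 1.9598 / 4.6653 = 0.4201 m/s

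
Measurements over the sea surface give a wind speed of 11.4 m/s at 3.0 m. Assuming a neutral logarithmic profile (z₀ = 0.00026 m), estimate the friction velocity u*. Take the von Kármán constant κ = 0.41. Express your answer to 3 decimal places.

u* ≈ 0.500 m/s

Log law: V(z) = (u*/κ) · ln(z/z₀) ⇒ u* = κ · V / ln(z/z₀)
u* = 0.41 × 11.4 / ln(3.0/0.00026) = 0.41 × 11.4 / 9.3534
   = 4.6740 / 9.3534 = 0.4997 m/s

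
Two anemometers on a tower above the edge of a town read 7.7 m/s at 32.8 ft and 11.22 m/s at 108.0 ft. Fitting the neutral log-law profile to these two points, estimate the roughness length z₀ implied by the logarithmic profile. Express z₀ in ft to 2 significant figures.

Log law: V(z) ∝ ln(z/z₀). With r = V₁/V₂ = 7.7/11.22 = 0.68627,
r · ln(z₂/z₀) = ln(z₁/z₀) ⇒ ln z₀ = (ln z₁ − r·ln z₂)/(1 − r)
ln z₀ = (3.49043 − 0.68627×4.68213) / 0.31373 = 0.8836
z₀ = exp(0.8836) = 2.420 ft

z₀ ≈ 2.4 ft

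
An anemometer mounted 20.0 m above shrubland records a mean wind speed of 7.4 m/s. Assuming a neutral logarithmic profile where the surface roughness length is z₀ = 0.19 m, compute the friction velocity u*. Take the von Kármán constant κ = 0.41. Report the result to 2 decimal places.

Log law: V(z) = (u*/κ) · ln(z/z₀) ⇒ u* = κ · V / ln(z/z₀)
u* = 0.41 × 7.4 / ln(20.0/0.19) = 0.41 × 7.4 / 4.6565
   = 3.0340 / 4.6565 = 0.6516 m/s

u* ≈ 0.65 m/s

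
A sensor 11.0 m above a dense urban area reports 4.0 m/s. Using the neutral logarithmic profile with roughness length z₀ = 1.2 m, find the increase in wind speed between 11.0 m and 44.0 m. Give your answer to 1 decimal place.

2.5 m/s

Log law: V₂ = V₁ · ln(z₂/z₀)/ln(z₁/z₀) = 4.0 × 3.6019/2.2156 = 6.5028 m/s
ΔV = 6.5028 − 4.0 = 2.5028 m/s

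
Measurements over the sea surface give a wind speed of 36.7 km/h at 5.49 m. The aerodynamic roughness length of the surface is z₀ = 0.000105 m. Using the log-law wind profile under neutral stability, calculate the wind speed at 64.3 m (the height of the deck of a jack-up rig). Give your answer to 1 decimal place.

45.0 km/h

Log law: V(z) ∝ ln(z/z₀), so V₂/V₁ = ln(z₂/z₀) / ln(z₁/z₀).
ln(64.3/0.000105) = 13.3251, ln(5.49/0.000105) = 10.8645
V₂ = 36.7 × 13.3251/10.8645 = 36.7 × 1.2265 = 45.0120 km/h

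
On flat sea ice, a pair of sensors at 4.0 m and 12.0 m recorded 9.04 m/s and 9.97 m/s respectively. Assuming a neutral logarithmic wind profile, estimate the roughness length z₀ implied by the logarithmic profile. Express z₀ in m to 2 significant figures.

z₀ ≈ 0.000092 m

Log law: V(z) ∝ ln(z/z₀). With r = V₁/V₂ = 9.04/9.97 = 0.90672,
r · ln(z₂/z₀) = ln(z₁/z₀) ⇒ ln z₀ = (ln z₁ − r·ln z₂)/(1 − r)
ln z₀ = (1.38629 − 0.90672×2.48491) / 0.09328 = -9.2927
z₀ = exp(-9.2927) = 0.00009210 m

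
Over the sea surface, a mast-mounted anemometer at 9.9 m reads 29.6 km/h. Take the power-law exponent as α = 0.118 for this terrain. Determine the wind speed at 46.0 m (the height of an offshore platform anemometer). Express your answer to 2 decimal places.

35.48 km/h

Power-law profile: V₂ = V₁ · (z₂/z₁)^α
V₂ = 29.6 × (46.0/9.9)^0.118 = 29.6 × (4.6465)^0.118
    = 29.6 × 1.1987 = 35.4823 km/h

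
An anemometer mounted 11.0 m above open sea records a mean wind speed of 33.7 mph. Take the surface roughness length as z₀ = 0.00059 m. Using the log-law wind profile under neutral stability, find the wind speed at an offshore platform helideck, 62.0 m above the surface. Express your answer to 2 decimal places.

39.63 mph

Log law: V(z) ∝ ln(z/z₀), so V₂/V₁ = ln(z₂/z₀) / ln(z₁/z₀).
ln(62.0/0.00059) = 11.5625, ln(11.0/0.00059) = 9.8333
V₂ = 33.7 × 11.5625/9.8333 = 33.7 × 1.1759 = 39.6263 mph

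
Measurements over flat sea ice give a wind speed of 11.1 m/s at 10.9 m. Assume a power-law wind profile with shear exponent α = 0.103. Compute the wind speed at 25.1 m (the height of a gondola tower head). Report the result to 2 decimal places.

12.10 m/s

Power-law profile: V₂ = V₁ · (z₂/z₁)^α
V₂ = 11.1 × (25.1/10.9)^0.103 = 11.1 × (2.3028)^0.103
    = 11.1 × 1.0897 = 12.0958 m/s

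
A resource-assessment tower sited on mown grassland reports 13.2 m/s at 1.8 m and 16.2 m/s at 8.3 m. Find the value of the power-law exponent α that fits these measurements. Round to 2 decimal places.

α ≈ 0.13

Power law: V₂/V₁ = (z₂/z₁)^α ⇒ α = ln(V₂/V₁) / ln(z₂/z₁)
α = ln(16.2/13.2) / ln(8.3/1.8) = ln(1.2273) / ln(4.6111)
  = 0.20479 / 1.52847 = 0.13399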